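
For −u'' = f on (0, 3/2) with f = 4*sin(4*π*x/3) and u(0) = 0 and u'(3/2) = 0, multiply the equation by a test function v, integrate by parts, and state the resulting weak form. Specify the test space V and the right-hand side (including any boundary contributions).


V = {v ∈ H^1(0, 3/2) : v(0) = 0} (test functions vanish at x = 0 where u is specified); weak form: ∫_0^3/2 u'v' dx = ∫_0^3/2 (4*sin(4*π*x/3)) v dx for all v ∈ V.

Multiply both sides by a test function v and integrate from 0 to 3/2:
  ∫_0^3/2 −u''(x) v(x) dx = ∫_0^3/2 f(x) v(x) dx.
Integrate the LHS by parts once:
  ∫_0^3/2 −u'' v dx = −[u'(x) v(x)]_0^3/2 + ∫_0^3/2 u'(x) v'(x) dx.
Thus ∫_0^3/2 u'(x) v'(x) dx = ∫_0^3/2 f(x) v(x) dx + [u'(x) v(x)]_0^3/2.
Choose V so that boundary terms are either known or forced to vanish.
Mixed BC: u(0) = 0 (Dirichlet) and u'(3/2) = 0 (Neumann). Define V = {v ∈ H^1(0, 3/2) : v(0) = 0}. Then [u' v]_0^3/2 = u'(3/2)·v(3/2) − u'(0)·0 = 0.
Weak formulation: find u (satisfying any essential BC) such that ∫_0^3/2 u'(x) v'(x) dx = ∫_0^3/2 f v dx for all v ∈ V (Dirichlet at 0 absorbed into V; the Neumann datum at x = 3/2 is zero, so no boundary term remains).
Substituting f(x) = 4*sin(4*π*x/3), the right-hand side is ∫_0^3/2 (4*sin(4*π*x/3)) v dx.


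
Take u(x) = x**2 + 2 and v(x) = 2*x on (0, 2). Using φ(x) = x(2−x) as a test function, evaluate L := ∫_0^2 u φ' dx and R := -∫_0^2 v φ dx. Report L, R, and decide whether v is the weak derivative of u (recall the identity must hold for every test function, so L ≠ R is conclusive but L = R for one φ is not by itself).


LHS = -8/3, RHS = -8/3. Yes, v = u' weakly.

u(x) = x**2 + 2, classical derivative u'(x) = 2*x.
φ(x) = x(2−x), so φ'(x) = 2 - 2*x.
Note φ(0) = φ(2) = 0, so the boundary term u·φ vanishes.
LHS = ∫_0^2 u(x) φ'(x) dx = ∫_0^2 (-2*x^3 + 2*x^2 - 4*x + 4) dx. Term by term:
  ∫_0^2 -2*x^3 dx = -8;  ∫_0^2 2*x^2 dx = 16/3;  ∫_0^2 -4*x dx = -8;
  ∫_0^2 4 dx = 8.
Sum: -8 + 16/3 − 8 + 8 = -8/3.
So LHS = -8/3.
∫_0^2 v(x) φ(x) dx = ∫_0^2 (-2*x^3 + 4*x^2) dx. Term by term:
  ∫_0^2 -2*x^3 dx = -8;  ∫_0^2 4*x^2 dx = 32/3.
Sum: -8 + 32/3 = 8/3.
So RHS = -∫_0^2 v(x) φ(x) dx = -8/3.
LHS = RHS, so the identity holds for this test φ.
Moreover u is smooth here and v(x) = u'(x) = 2*x pointwise, so the identity holds for every test function. Hence v is the weak derivative of u.


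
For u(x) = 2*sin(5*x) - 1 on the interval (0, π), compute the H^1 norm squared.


||u||_{H^1(0,π)}^2 = -8/5 + 53*π

u'(x) = 10*cos(5*x).
Expand u² and (u')² and integrate term by term on (0, π), using: for integers n ≥ 1, ∫_0^π sin²(nx) dx = ∫_0^π cos²(nx) dx = π/2; for n ≠ n', ∫_0^π sin(nx)sin(n'x) dx = ∫_0^π cos(nx)cos(n'x) dx = 0; and by product-to-sum, ∫_0^π sin(nx)cos(n'x) dx = ½∫_0^π [sin((n+n')x) + sin((n−n')x)] dx, which is 0 when n+n' is even and 2n/(n²−n'²) when n+n' is odd (it need not vanish on (0, π)). For the constant mode: ∫_0^π 1 dx = π, ∫_0^π cos(nx) dx = 0, ∫_0^π sin(nx) dx = (1−(−1)^n)/n.
  u² squared terms: (-1)²·∫1 dx = 1·π = π;  (2)²·∫sin(5x)² dx = 4·π/2 = 2*π.
  u² cross terms: 2·(-1)·(2)·∫1·sin(5x) dx = -4·(2/5) = -8/5.
  So ∫_0^π u² dx = π + 2*π − 8/5 = -8/5 + 3*π.
  (u')² squared terms: (10)²·∫cos(5x)² dx = 100·π/2 = 50*π.
  So ∫_0^π (u')² dx = 50*π.
||u||_{H^1}^2 = (-8/5 + 3*π) + (50*π) = -8/5 + 53*π.


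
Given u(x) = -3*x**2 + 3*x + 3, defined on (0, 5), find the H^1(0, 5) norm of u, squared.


||u||_{H^1}^2 = 7605/2

The H^1 norm (squared) on an interval (0, L) is
  ||u||_{H^1}^2 = ∫_0^L u(x)^2 dx + ∫_0^L u'(x)^2 dx.
Compute u'(x) = 3 - 6*x.
Then u(x)^2 = 9*x**4 - 18*x**3 - 9*x**2 + 18*x + 9 and u'(x)^2 = 36*x**2 - 36*x + 9.
Integrate each monomial from 0 to 5 using ∫_0^5 c·x^n dx = c·5^(n+1)/(n+1):
  ∫_0^5 u(x)^2 dx = ∫_0^5 (9*x^4 - 18*x^3 - 9*x^2 + 18*x + 9) dx. Term by term:
    ∫_0^5 9*x^4 dx = 5625;  ∫_0^5 -18*x^3 dx = -5625/2;  ∫_0^5 -9*x^2 dx = -375;
    ∫_0^5 18*x dx = 225;  ∫_0^5 9 dx = 45.
  Sum: 5625 − 5625/2 − 375 + 225 + 45 = 5415/2.
  ∫_0^5 u'(x)^2 dx = ∫_0^5 (36*x^2 - 36*x + 9) dx. Term by term:
    ∫_0^5 36*x^2 dx = 1500;  ∫_0^5 -36*x dx = -450;  ∫_0^5 9 dx = 45.
  Sum: 1500 − 450 + 45 = 1095.
Adding: ||u||_{H^1}^2 = 5415/2 + 1095 = 7605/2.


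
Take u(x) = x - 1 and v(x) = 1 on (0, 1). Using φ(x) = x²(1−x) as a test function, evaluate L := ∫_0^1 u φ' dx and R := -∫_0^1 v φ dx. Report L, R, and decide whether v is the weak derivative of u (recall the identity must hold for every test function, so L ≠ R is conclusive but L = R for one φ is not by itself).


LHS = -1/12, RHS = -1/12. Yes, v = u' weakly.

u(x) = x - 1, classical derivative u'(x) = 1.
φ(x) = x²(1−x), so φ'(x) = x*(2 - 3*x).
Note φ(0) = φ(1) = 0, so the boundary term u·φ vanishes.
LHS = ∫_0^1 u(x) φ'(x) dx = ∫_0^1 (-3*x^3 + 5*x^2 - 2*x) dx. Term by term:
  ∫_0^1 -3*x^3 dx = -3/4;  ∫_0^1 5*x^2 dx = 5/3;  ∫_0^1 -2*x dx = -1.
Sum: -3/4 + 5/3 − 1 = -1/12.
So LHS = -1/12.
∫_0^1 v(x) φ(x) dx = ∫_0^1 (-x^3 + x^2) dx. Term by term:
  ∫_0^1 -x^3 dx = -1/4;  ∫_0^1 x^2 dx = 1/3.
Sum: -1/4 + 1/3 = 1/12.
So RHS = -∫_0^1 v(x) φ(x) dx = -1/12.
LHS = RHS, so the identity holds for this test φ.
Moreover u is smooth here and v(x) = u'(x) = 1 pointwise, so the identity holds for every test function. Hence v is the weak derivative of u.


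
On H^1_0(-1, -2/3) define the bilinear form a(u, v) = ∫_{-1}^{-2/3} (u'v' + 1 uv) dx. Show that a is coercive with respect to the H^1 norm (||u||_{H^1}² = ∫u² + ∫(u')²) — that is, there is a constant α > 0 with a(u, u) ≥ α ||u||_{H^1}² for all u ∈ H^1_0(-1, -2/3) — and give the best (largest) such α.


α = 1

Coercivity of a(·,·) on H^1_0(-1, -2/3) means a(u, u) ≥ α ||u||_{H^1}² for every u ∈ H^1_0.
The interval has length L = 1/3, and Poincaré/coercivity depend only on L. Here a(u, u) = ∫(u')² + (1)·∫u².
Here c = 1 ≥ 1, so a(u,u) = ∫(u')² + c∫u² ≥ ∫(u')² + ∫u² = ||u||_{H^1}², i.e. α = 1 works. No larger α is possible: a(u,u) ≥ α||u||_{H^1}² means (1−α)∫(u')² ≥ (α−c)∫u², and for the modes u_n = sin(nπ(x−x₀)/L) (x₀ the left endpoint) one has ∫u_n²/∫(u_n')² = (L/(nπ))² → 0, so a(u_n,u_n)/||u_n||_{H^1}² → 1. Hence the optimal constant is α = 1.
Therefore α = 1.


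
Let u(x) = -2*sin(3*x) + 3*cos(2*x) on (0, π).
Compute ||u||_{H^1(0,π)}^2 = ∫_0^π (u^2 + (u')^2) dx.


||u||_{H^1(0,π)}^2 = -72 + 85*π/2

u'(x) = -6*sin(2*x) - 6*cos(3*x).
Expand u² and (u')² and integrate term by term on (0, π), using: for integers n ≥ 1, ∫_0^π sin²(nx) dx = ∫_0^π cos²(nx) dx = π/2; for n ≠ n', ∫_0^π sin(nx)sin(n'x) dx = ∫_0^π cos(nx)cos(n'x) dx = 0; and by product-to-sum, ∫_0^π sin(nx)cos(n'x) dx = ½∫_0^π [sin((n+n')x) + sin((n−n')x)] dx, which is 0 when n+n' is even and 2n/(n²−n'²) when n+n' is odd (it need not vanish on (0, π)).
  u² squared terms: (-2)²·∫sin(3x)² dx = 4·π/2 = 2*π;  (3)²·∫cos(2x)² dx = 9·π/2 = 9*π/2.
  u² cross terms: 2·(-2)·(3)·∫sin(3x)·cos(2x) dx = -12·(6/5) = -72/5.
  So ∫_0^π u² dx = 2*π + 9*π/2 − 72/5 = -72/5 + 13*π/2.
  (u')² squared terms: (-6)²·∫cos(3x)² dx = 36·π/2 = 18*π;  (-6)²·∫sin(2x)² dx = 36·π/2 = 18*π.
  (u')² cross terms: 2·(-6)·(-6)·∫cos(3x)·sin(2x) dx = 72·(-4/5) = -288/5.
  So ∫_0^π (u')² dx = 18*π + 18*π − 288/5 = -288/5 + 36*π.
||u||_{H^1}^2 = (-72/5 + 13*π/2) + (-288/5 + 36*π) = -72 + 85*π/2.


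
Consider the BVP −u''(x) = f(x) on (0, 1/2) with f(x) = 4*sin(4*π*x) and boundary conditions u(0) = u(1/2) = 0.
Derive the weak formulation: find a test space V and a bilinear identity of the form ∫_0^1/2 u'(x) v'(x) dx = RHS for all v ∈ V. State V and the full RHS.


V = H^1_0(0, 1/2) (so v(0) = v(1/2) = 0); weak form: ∫_0^1/2 u'v' dx = ∫_0^1/2 (4*sin(4*π*x)) v dx for all v ∈ V.

Multiply both sides by a test function v and integrate from 0 to 1/2:
  ∫_0^1/2 −u''(x) v(x) dx = ∫_0^1/2 f(x) v(x) dx.
Integrate the LHS by parts once:
  ∫_0^1/2 −u'' v dx = −[u'(x) v(x)]_0^1/2 + ∫_0^1/2 u'(x) v'(x) dx.
Thus ∫_0^1/2 u'(x) v'(x) dx = ∫_0^1/2 f(x) v(x) dx + [u'(x) v(x)]_0^1/2.
Choose V so that boundary terms are either known or forced to vanish.
u is Dirichlet: u(0) = u(1/2) = 0. Let V = H^1_0(0, 1/2); then v(0) = v(1/2) = 0, and [u' v]_0^1/2 = 0.
Weak formulation: find u (satisfying any essential BC) such that ∫_0^1/2 u'(x) v'(x) dx = ∫_0^1/2 f v dx for all v ∈ V.
Substituting f(x) = 4*sin(4*π*x), the right-hand side is ∫_0^1/2 (4*sin(4*π*x)) v dx.


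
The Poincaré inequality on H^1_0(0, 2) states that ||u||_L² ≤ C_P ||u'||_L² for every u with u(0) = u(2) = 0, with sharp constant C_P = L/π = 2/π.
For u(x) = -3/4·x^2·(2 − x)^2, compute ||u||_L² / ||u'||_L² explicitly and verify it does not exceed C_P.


||u||_L² / ||u'||_L² = sqrt(3)/3 < C_P = 2/π.

u(x) = -3/4·x^2·(2 − x)^2, so u'(x) = 3*x*(-x^2 + 3*x - 2).
u(x) = -3/4·x^2·(2 − x)^2 vanishes at x = 0 and x = 2, so u ∈ H^1_0(0, 2). Differentiate via the product rule and integrate the resulting polynomials term by term.
  ∫_0^2 u² dx = ∫_0^2 (9*x^8/16 - 9*x^7/2 + 27*x^6/2 - 18*x^5 + 9*x^4) dx. Term by term:
    ∫_0^2 9*x^8/16 dx = 32;  ∫_0^2 -9*x^7/2 dx = -144;  ∫_0^2 27*x^6/2 dx = 1728/7;
    ∫_0^2 -18*x^5 dx = -192;  ∫_0^2 9*x^4 dx = 288/5.
  Sum: 32 − 144 + 1728/7 − 192 + 288/5 = 16/35.
  ∫_0^2 (u')² dx = ∫_0^2 (9*x^6 - 54*x^5 + 117*x^4 - 108*x^3 + 36*x^2) dx. Term by term:
    ∫_0^2 9*x^6 dx = 1152/7;  ∫_0^2 -54*x^5 dx = -576;  ∫_0^2 117*x^4 dx = 3744/5;
    ∫_0^2 -108*x^3 dx = -432;  ∫_0^2 36*x^2 dx = 96.
  Sum: 1152/7 − 576 + 3744/5 − 432 + 96 = 48/35.
∫_0^2 u² dx = 16/35, so ||u||_L² = 4*sqrt(35)/35.
∫_0^2 (u')² dx = 48/35, so ||u'||_L² = 4*sqrt(105)/35.
Ratio ||u||_L² / ||u'||_L² = sqrt(3)/3.
Sharp Poincaré constant on H^1_0(0, 2) is C_P = L/π = 2/π, achieved by sin(π/2·x).
A polynomial bump cannot attain the sharp Poincaré constant (only the first sine eigenfunction does), so the ratio is strictly less than C_P, consistent with ||u||_L² ≤ C_P ||u'||_L².


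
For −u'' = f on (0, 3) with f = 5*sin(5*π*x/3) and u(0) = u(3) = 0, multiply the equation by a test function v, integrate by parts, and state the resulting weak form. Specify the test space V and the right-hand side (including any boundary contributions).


V = H^1_0(0, 3) (so v(0) = v(3) = 0); weak form: ∫_0^3 u'v' dx = ∫_0^3 (5*sin(5*π*x/3)) v dx for all v ∈ V.

Multiply both sides by a test function v and integrate from 0 to 3:
  ∫_0^3 −u''(x) v(x) dx = ∫_0^3 f(x) v(x) dx.
Integrate the LHS by parts once:
  ∫_0^3 −u'' v dx = −[u'(x) v(x)]_0^3 + ∫_0^3 u'(x) v'(x) dx.
Thus ∫_0^3 u'(x) v'(x) dx = ∫_0^3 f(x) v(x) dx + [u'(x) v(x)]_0^3.
Choose V so that boundary terms are either known or forced to vanish.
u is Dirichlet: u(0) = u(3) = 0. Let V = H^1_0(0, 3); then v(0) = v(3) = 0, and [u' v]_0^3 = 0.
Weak formulation: find u (satisfying any essential BC) such that ∫_0^3 u'(x) v'(x) dx = ∫_0^3 f v dx for all v ∈ V.
Substituting f(x) = 5*sin(5*π*x/3), the right-hand side is ∫_0^3 (5*sin(5*π*x/3)) v dx.


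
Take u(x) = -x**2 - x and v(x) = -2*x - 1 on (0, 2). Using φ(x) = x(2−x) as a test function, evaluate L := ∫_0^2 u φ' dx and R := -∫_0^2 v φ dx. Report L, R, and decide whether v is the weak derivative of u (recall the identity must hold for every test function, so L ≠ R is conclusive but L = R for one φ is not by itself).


LHS = 4, RHS = 4. Yes, v = u' weakly.

u(x) = -x**2 - x, classical derivative u'(x) = -2*x - 1.
φ(x) = x(2−x), so φ'(x) = 2 - 2*x.
Note φ(0) = φ(2) = 0, so the boundary term u·φ vanishes.
LHS = ∫_0^2 u(x) φ'(x) dx = ∫_0^2 (2*x^3 - 2*x) dx. Term by term:
  ∫_0^2 2*x^3 dx = 8;  ∫_0^2 -2*x dx = -4.
Sum: 8 − 4 = 4.
So LHS = 4.
∫_0^2 v(x) φ(x) dx = ∫_0^2 (2*x^3 - 3*x^2 - 2*x) dx. Term by term:
  ∫_0^2 2*x^3 dx = 8;  ∫_0^2 -3*x^2 dx = -8;  ∫_0^2 -2*x dx = -4.
Sum: 8 − 8 − 4 = -4.
So RHS = -∫_0^2 v(x) φ(x) dx = 4.
LHS = RHS, so the identity holds for this test φ.
Moreover u is smooth here and v(x) = u'(x) = -2*x - 1 pointwise, so the identity holds for every test function. Hence v is the weak derivative of u.


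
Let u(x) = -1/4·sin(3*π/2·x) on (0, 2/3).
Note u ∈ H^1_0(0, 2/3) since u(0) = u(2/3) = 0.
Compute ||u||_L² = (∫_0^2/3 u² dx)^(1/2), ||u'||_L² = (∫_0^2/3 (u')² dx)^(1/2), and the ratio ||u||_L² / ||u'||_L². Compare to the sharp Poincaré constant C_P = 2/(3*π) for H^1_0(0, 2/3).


||u||_L² / ||u'||_L² = 2/(3*π) = C_P.

u(x) = -1/4·sin(3*π/2·x), so u'(x) = -3*π*cos(3*π*x/2)/8.
Writing u(x) = A·sin(kπx/L) with A = -1/4 and k = 1, use ∫_0^L sin²(kπx/L) dx = L/2 and ∫_0^L cos²(kπx/L) dx = L/2.
u² = 1/16·sin²(3*π/2·x) and (u')² = 9*π^2/64·cos²(3*π/2·x), and each of sin², cos² integrates to L/2 = 1/3 over (0, 2/3).
∫_0^2/3 u² dx = 1/48, so ||u||_L² = sqrt(3)/12.
∫_0^2/3 (u')² dx = 3*π^2/64, so ||u'||_L² = sqrt(3)*π/8.
Ratio ||u||_L² / ||u'||_L² = 2/(3*π).
Sharp Poincaré constant on H^1_0(0, 2/3) is C_P = L/π = 2/(3*π), achieved by sin(3*π/2·x).
This is the k = 1 eigenfunction (up to amplitude), so the ratio equals the sharp Poincaré constant exactly.


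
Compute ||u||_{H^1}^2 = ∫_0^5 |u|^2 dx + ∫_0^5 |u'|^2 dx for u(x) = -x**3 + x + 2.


||u||_{H^1}^2 = 310325/21

The H^1 norm (squared) on an interval (0, L) is
  ||u||_{H^1}^2 = ∫_0^L u(x)^2 dx + ∫_0^L u'(x)^2 dx.
Compute u'(x) = 1 - 3*x**2.
Then u(x)^2 = x**6 - 2*x**4 - 4*x**3 + x**2 + 4*x + 4 and u'(x)^2 = 9*x**4 - 6*x**2 + 1.
Integrate each monomial from 0 to 5 using ∫_0^5 c·x^n dx = c·5^(n+1)/(n+1):
  ∫_0^5 u(x)^2 dx = ∫_0^5 (x^6 - 2*x^4 - 4*x^3 + x^2 + 4*x + 4) dx. Term by term:
    ∫_0^5 x^6 dx = 78125/7;  ∫_0^5 -2*x^4 dx = -1250;  ∫_0^5 -4*x^3 dx = -625;
    ∫_0^5 x^2 dx = 125/3;  ∫_0^5 4*x dx = 50;  ∫_0^5 4 dx = 20.
  Sum: 78125/7 − 1250 − 625 + 125/3 + 50 + 20 = 197345/21.
  ∫_0^5 u'(x)^2 dx = ∫_0^5 (9*x^4 - 6*x^2 + 1) dx. Term by term:
    ∫_0^5 9*x^4 dx = 5625;  ∫_0^5 -6*x^2 dx = -250;  ∫_0^5 1 dx = 5.
  Sum: 5625 − 250 + 5 = 5380.
Adding: ||u||_{H^1}^2 = 197345/21 + 5380 = 310325/21.


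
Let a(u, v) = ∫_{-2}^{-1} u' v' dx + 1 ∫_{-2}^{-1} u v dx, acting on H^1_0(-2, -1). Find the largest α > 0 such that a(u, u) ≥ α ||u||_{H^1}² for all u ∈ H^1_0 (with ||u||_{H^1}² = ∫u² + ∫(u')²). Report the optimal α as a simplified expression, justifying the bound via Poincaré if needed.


α = 1

Coercivity of a(·,·) on H^1_0(-2, -1) means a(u, u) ≥ α ||u||_{H^1}² for every u ∈ H^1_0.
The interval has length L = 1, and Poincaré/coercivity depend only on L. Here a(u, u) = ∫(u')² + (1)·∫u².
Here c = 1 ≥ 1, so a(u,u) = ∫(u')² + c∫u² ≥ ∫(u')² + ∫u² = ||u||_{H^1}², i.e. α = 1 works. No larger α is possible: a(u,u) ≥ α||u||_{H^1}² means (1−α)∫(u')² ≥ (α−c)∫u², and for the modes u_n = sin(nπ(x−x₀)/L) (x₀ the left endpoint) one has ∫u_n²/∫(u_n')² = (L/(nπ))² → 0, so a(u_n,u_n)/||u_n||_{H^1}² → 1. Hence the optimal constant is α = 1.
Therefore α = 1.


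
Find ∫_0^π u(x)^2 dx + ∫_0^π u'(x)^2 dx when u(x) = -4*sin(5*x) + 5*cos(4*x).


||u||_{H^1(0,π)}^2 = -6800/9 + 841*π/2

u'(x) = -20*sin(4*x) - 20*cos(5*x).
Expand u² and (u')² and integrate term by term on (0, π), using: for integers n ≥ 1, ∫_0^π sin²(nx) dx = ∫_0^π cos²(nx) dx = π/2; for n ≠ n', ∫_0^π sin(nx)sin(n'x) dx = ∫_0^π cos(nx)cos(n'x) dx = 0; and by product-to-sum, ∫_0^π sin(nx)cos(n'x) dx = ½∫_0^π [sin((n+n')x) + sin((n−n')x)] dx, which is 0 when n+n' is even and 2n/(n²−n'²) when n+n' is odd (it need not vanish on (0, π)).
  u² squared terms: (-4)²·∫sin(5x)² dx = 16·π/2 = 8*π;  (5)²·∫cos(4x)² dx = 25·π/2 = 25*π/2.
  u² cross terms: 2·(-4)·(5)·∫sin(5x)·cos(4x) dx = -40·(10/9) = -400/9.
  So ∫_0^π u² dx = 8*π + 25*π/2 − 400/9 = -400/9 + 41*π/2.
  (u')² squared terms: (-20)²·∫cos(5x)² dx = 400·π/2 = 200*π;  (-20)²·∫sin(4x)² dx = 400·π/2 = 200*π.
  (u')² cross terms: 2·(-20)·(-20)·∫cos(5x)·sin(4x) dx = 800·(-8/9) = -6400/9.
  So ∫_0^π (u')² dx = 200*π + 200*π − 6400/9 = -6400/9 + 400*π.
||u||_{H^1}^2 = (-400/9 + 41*π/2) + (-6400/9 + 400*π) = -6800/9 + 841*π/2.


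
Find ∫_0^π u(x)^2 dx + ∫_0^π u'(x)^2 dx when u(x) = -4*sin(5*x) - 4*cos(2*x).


||u||_{H^1(0,π)}^2 = 1600/21 + 248*π

u'(x) = 8*sin(2*x) - 20*cos(5*x).
Expand u² and (u')² and integrate term by term on (0, π), using: for integers n ≥ 1, ∫_0^π sin²(nx) dx = ∫_0^π cos²(nx) dx = π/2; for n ≠ n', ∫_0^π sin(nx)sin(n'x) dx = ∫_0^π cos(nx)cos(n'x) dx = 0; and by product-to-sum, ∫_0^π sin(nx)cos(n'x) dx = ½∫_0^π [sin((n+n')x) + sin((n−n')x)] dx, which is 0 when n+n' is even and 2n/(n²−n'²) when n+n' is odd (it need not vanish on (0, π)).
  u² squared terms: (-4)²·∫cos(2x)² dx = 16·π/2 = 8*π;  (-4)²·∫sin(5x)² dx = 16·π/2 = 8*π.
  u² cross terms: 2·(-4)·(-4)·∫cos(2x)·sin(5x) dx = 32·(10/21) = 320/21.
  So ∫_0^π u² dx = 8*π + 8*π + 320/21 = 320/21 + 16*π.
  (u')² squared terms: (-20)²·∫cos(5x)² dx = 400·π/2 = 200*π;  (8)²·∫sin(2x)² dx = 64·π/2 = 32*π.
  (u')² cross terms: 2·(-20)·(8)·∫cos(5x)·sin(2x) dx = -320·(-4/21) = 1280/21.
  So ∫_0^π (u')² dx = 200*π + 32*π + 1280/21 = 1280/21 + 232*π.
||u||_{H^1}^2 = (320/21 + 16*π) + (1280/21 + 232*π) = 1600/21 + 248*π.


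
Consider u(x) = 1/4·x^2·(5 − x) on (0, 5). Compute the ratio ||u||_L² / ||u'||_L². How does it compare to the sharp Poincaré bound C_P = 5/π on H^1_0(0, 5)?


||u||_L² / ||u'||_L² = 5*sqrt(14)/14 < C_P = 5/π.

u(x) = 1/4·x^2·(5 − x), so u'(x) = x*(10 - 3*x)/4.
u(x) = 1/4·x^2·(5 − x) vanishes at x = 0 and x = 5, so u ∈ H^1_0(0, 5). Differentiate via the product rule and integrate the resulting polynomials term by term.
  ∫_0^5 u² dx = ∫_0^5 (x^6/16 - 5*x^5/8 + 25*x^4/16) dx. Term by term:
    ∫_0^5 x^6/16 dx = 78125/112;  ∫_0^5 -5*x^5/8 dx = -78125/48;  ∫_0^5 25*x^4/16 dx = 15625/16.
  Sum: 78125/112 − 78125/48 + 15625/16 = 15625/336.
  ∫_0^5 (u')² dx = ∫_0^5 (9*x^4/16 - 15*x^3/4 + 25*x^2/4) dx. Term by term:
    ∫_0^5 9*x^4/16 dx = 5625/16;  ∫_0^5 -15*x^3/4 dx = -9375/16;  ∫_0^5 25*x^2/4 dx = 3125/12.
  Sum: 5625/16 − 9375/16 + 3125/12 = 625/24.
∫_0^5 u² dx = 15625/336, so ||u||_L² = 125*sqrt(21)/84.
∫_0^5 (u')² dx = 625/24, so ||u'||_L² = 25*sqrt(6)/12.
Ratio ||u||_L² / ||u'||_L² = 5*sqrt(14)/14.
Sharp Poincaré constant on H^1_0(0, 5) is C_P = L/π = 5/π, achieved by sin(π/5·x).
A polynomial bump cannot attain the sharp Poincaré constant (only the first sine eigenfunction does), so the ratio is strictly less than C_P, consistent with ||u||_L² ≤ C_P ||u'||_L².


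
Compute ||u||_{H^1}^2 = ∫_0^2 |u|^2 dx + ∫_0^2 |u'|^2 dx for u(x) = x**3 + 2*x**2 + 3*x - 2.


||u||_{H^1}^2 = 15886/35

The H^1 norm (squared) on an interval (0, L) is
  ||u||_{H^1}^2 = ∫_0^L u(x)^2 dx + ∫_0^L u'(x)^2 dx.
Compute u'(x) = 3*x**2 + 4*x + 3.
Then u(x)^2 = x**6 + 4*x**5 + 10*x**4 + 8*x**3 + x**2 - 12*x + 4 and u'(x)^2 = 9*x**4 + 24*x**3 + 34*x**2 + 24*x + 9.
Integrate each monomial from 0 to 2 using ∫_0^2 c·x^n dx = c·2^(n+1)/(n+1):
  ∫_0^2 u(x)^2 dx = ∫_0^2 (x^6 + 4*x^5 + 10*x^4 + 8*x^3 + x^2 - 12*x + 4) dx. Term by term:
    ∫_0^2 x^6 dx = 128/7;  ∫_0^2 4*x^5 dx = 128/3;  ∫_0^2 10*x^4 dx = 64;
    ∫_0^2 8*x^3 dx = 32;  ∫_0^2 x^2 dx = 8/3;  ∫_0^2 -12*x dx = -24;
    ∫_0^2 4 dx = 8.
  Sum: 128/7 + 128/3 + 64 + 32 + 8/3 − 24 + 8 = 3016/21.
  ∫_0^2 u'(x)^2 dx = ∫_0^2 (9*x^4 + 24*x^3 + 34*x^2 + 24*x + 9) dx. Term by term:
    ∫_0^2 9*x^4 dx = 288/5;  ∫_0^2 24*x^3 dx = 96;  ∫_0^2 34*x^2 dx = 272/3;
    ∫_0^2 24*x dx = 48;  ∫_0^2 9 dx = 18.
  Sum: 288/5 + 96 + 272/3 + 48 + 18 = 4654/15.
Adding: ||u||_{H^1}^2 = 3016/21 + 4654/15 = 15886/35.


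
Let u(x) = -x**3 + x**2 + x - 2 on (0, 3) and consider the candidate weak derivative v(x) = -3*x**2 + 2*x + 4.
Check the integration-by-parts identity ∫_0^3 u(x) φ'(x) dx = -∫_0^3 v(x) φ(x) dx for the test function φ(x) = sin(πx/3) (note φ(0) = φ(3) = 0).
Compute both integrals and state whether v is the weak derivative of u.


LHS = -324/π^3 + 57/π, RHS = -324/π^3 + 39/π. No, v is not the weak derivative of u.

u(x) = -x**3 + x**2 + x - 2, classical derivative u'(x) = -3*x**2 + 2*x + 1.
φ(x) = sin(πx/3), so φ'(x) = π*cos(π*x/3)/3.
Note φ(0) = φ(3) = 0, so the boundary term u·φ vanishes.
LHS = ∫_0^3 u(x) φ'(x) dx = ∫_0^3 (-π*x^3*cos(π*x/3)/3 + π*x^2*cos(π*x/3)/3 + π*x*cos(π*x/3)/3 - 2*π*cos(π*x/3)/3) dx. Term by term:
  ∫_0^3 -2*π*cos(π*x/3)/3 dx = 0;  ∫_0^3 -π*x^3*cos(π*x/3)/3 dx = -324/π^3 + 81/π;  ∫_0^3 π*x*cos(π*x/3)/3 dx = -6/π;
  ∫_0^3 π*x^2*cos(π*x/3)/3 dx = -18/π.
Sum: 0 + -324/π^3 + 81/π − 6/π − 18/π = -324/π^3 + 57/π.
So LHS = -324/π^3 + 57/π.
∫_0^3 v(x) φ(x) dx = ∫_0^3 (-3*x^2*sin(π*x/3) + 2*x*sin(π*x/3) + 4*sin(π*x/3)) dx. Term by term:
  ∫_0^3 4*sin(π*x/3) dx = 24/π;  ∫_0^3 -3*x^2*sin(π*x/3) dx = -81/π + 324/π^3;  ∫_0^3 2*x*sin(π*x/3) dx = 18/π.
Sum: 24/π + -81/π + 324/π^3 + 18/π = -39/π + 324/π^3.
So RHS = -∫_0^3 v(x) φ(x) dx = -324/π^3 + 39/π.
LHS − RHS = 18/π ≠ 0, so the identity fails.
(For a valid weak derivative the identity must hold for EVERY test function, in particular this one. The failure shows v is NOT the weak derivative of u.)
Correct weak derivative would be u'(x) = -3*x**2 + 2*x + 1.


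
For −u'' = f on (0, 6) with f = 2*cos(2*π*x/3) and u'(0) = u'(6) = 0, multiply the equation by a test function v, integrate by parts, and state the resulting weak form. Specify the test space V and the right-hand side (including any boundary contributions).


V = H^1(0, 6) (no boundary constraint on v; u is determined up to an additive constant); weak form: ∫_0^6 u'v' dx = ∫_0^6 (2*cos(2*π*x/3)) v dx for all v ∈ V.

Multiply both sides by a test function v and integrate from 0 to 6:
  ∫_0^6 −u''(x) v(x) dx = ∫_0^6 f(x) v(x) dx.
Integrate the LHS by parts once:
  ∫_0^6 −u'' v dx = −[u'(x) v(x)]_0^6 + ∫_0^6 u'(x) v'(x) dx.
Thus ∫_0^6 u'(x) v'(x) dx = ∫_0^6 f(x) v(x) dx + [u'(x) v(x)]_0^6.
Choose V so that boundary terms are either known or forced to vanish.
u has homogeneous Neumann: u'(0) = u'(6) = 0. So [u' v]_0^6 = 0·v(6) − 0·v(0) = 0 for any v; take V = H^1(0, 6).
Weak formulation: find u (satisfying any essential BC) such that ∫_0^6 u'(x) v'(x) dx = ∫_0^6 f v dx for all v ∈ V (homogeneous Neumann, so boundary terms vanish).
Substituting f(x) = 2*cos(2*π*x/3), the right-hand side is ∫_0^6 (2*cos(2*π*x/3)) v dx.
Compatibility check (pure Neumann): taking v ≡ 1 ∈ V gives 0 = ∫_0^6 f dx + (0) − (0), i.e. ∫_0^6 f dx must equal u'(0) − u'(6) = 0. Indeed ∫_0^6 (2*cos(2*π*x/3)) dx = 0, so the data are compatible. The solution is then unique only up to an additive constant (fix it e.g. by requiring ∫_0^6 u dx = 0).


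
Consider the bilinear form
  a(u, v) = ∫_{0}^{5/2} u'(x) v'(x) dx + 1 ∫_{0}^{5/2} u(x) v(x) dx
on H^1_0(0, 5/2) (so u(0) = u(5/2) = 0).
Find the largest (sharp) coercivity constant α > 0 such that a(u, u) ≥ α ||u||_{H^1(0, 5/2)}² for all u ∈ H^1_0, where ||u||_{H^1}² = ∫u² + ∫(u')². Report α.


α = 1

Coercivity of a(·,·) on H^1_0(0, 5/2) means a(u, u) ≥ α ||u||_{H^1}² for every u ∈ H^1_0.
The interval has length L = 5/2, and Poincaré/coercivity depend only on L. Here a(u, u) = ∫(u')² + (1)·∫u².
Here c = 1 ≥ 1, so a(u,u) = ∫(u')² + c∫u² ≥ ∫(u')² + ∫u² = ||u||_{H^1}², i.e. α = 1 works. No larger α is possible: a(u,u) ≥ α||u||_{H^1}² means (1−α)∫(u')² ≥ (α−c)∫u², and for the modes u_n = sin(nπ(x−x₀)/L) (x₀ the left endpoint) one has ∫u_n²/∫(u_n')² = (L/(nπ))² → 0, so a(u_n,u_n)/||u_n||_{H^1}² → 1. Hence the optimal constant is α = 1.
Therefore α = 1.


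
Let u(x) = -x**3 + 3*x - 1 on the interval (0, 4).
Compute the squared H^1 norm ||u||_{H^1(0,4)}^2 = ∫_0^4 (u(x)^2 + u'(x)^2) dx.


||u||_{H^1}^2 = 100904/35

The H^1 norm (squared) on an interval (0, L) is
  ||u||_{H^1}^2 = ∫_0^L u(x)^2 dx + ∫_0^L u'(x)^2 dx.
Compute u'(x) = 3 - 3*x**2.
Then u(x)^2 = x**6 - 6*x**4 + 2*x**3 + 9*x**2 - 6*x + 1 and u'(x)^2 = 9*x**4 - 18*x**2 + 9.
Integrate each monomial from 0 to 4 using ∫_0^4 c·x^n dx = c·4^(n+1)/(n+1):
  ∫_0^4 u(x)^2 dx = ∫_0^4 (x^6 - 6*x^4 + 2*x^3 + 9*x^2 - 6*x + 1) dx. Term by term:
    ∫_0^4 x^6 dx = 16384/7;  ∫_0^4 -6*x^4 dx = -6144/5;  ∫_0^4 2*x^3 dx = 128;
    ∫_0^4 9*x^2 dx = 192;  ∫_0^4 -6*x dx = -48;  ∫_0^4 1 dx = 4.
  Sum: 16384/7 − 6144/5 + 128 + 192 − 48 + 4 = 48572/35.
  ∫_0^4 u'(x)^2 dx = ∫_0^4 (9*x^4 - 18*x^2 + 9) dx. Term by term:
    ∫_0^4 9*x^4 dx = 9216/5;  ∫_0^4 -18*x^2 dx = -384;  ∫_0^4 9 dx = 36.
  Sum: 9216/5 − 384 + 36 = 7476/5.
Adding: ||u||_{H^1}^2 = 48572/35 + 7476/5 = 100904/35.


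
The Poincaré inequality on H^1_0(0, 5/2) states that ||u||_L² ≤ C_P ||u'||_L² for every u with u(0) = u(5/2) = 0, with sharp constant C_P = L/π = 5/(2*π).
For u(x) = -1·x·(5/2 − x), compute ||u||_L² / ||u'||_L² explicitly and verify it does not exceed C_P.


||u||_L² / ||u'||_L² = sqrt(10)/4 < C_P = 5/(2*π).

u(x) = -1·x·(5/2 − x), so u'(x) = 2*x - 5/2.
u(x) = -1·x·(5/2 − x) vanishes at x = 0 and x = 5/2, so u ∈ H^1_0(0, 5/2). Differentiate via the product rule and integrate the resulting polynomials term by term.
  ∫_0^5/2 u² dx = ∫_0^5/2 (x^4 - 5*x^3 + 25*x^2/4) dx. Term by term:
    ∫_0^5/2 x^4 dx = 625/32;  ∫_0^5/2 -5*x^3 dx = -3125/64;  ∫_0^5/2 25*x^2/4 dx = 3125/96.
  Sum: 625/32 − 3125/64 + 3125/96 = 625/192.
  ∫_0^5/2 (u')² dx = ∫_0^5/2 (4*x^2 - 10*x + 25/4) dx. Term by term:
    ∫_0^5/2 4*x^2 dx = 125/6;  ∫_0^5/2 -10*x dx = -125/4;  ∫_0^5/2 25/4 dx = 125/8.
  Sum: 125/6 − 125/4 + 125/8 = 125/24.
∫_0^5/2 u² dx = 625/192, so ||u||_L² = 25*sqrt(3)/24.
∫_0^5/2 (u')² dx = 125/24, so ||u'||_L² = 5*sqrt(30)/12.
Ratio ||u||_L² / ||u'||_L² = sqrt(10)/4.
Sharp Poincaré constant on H^1_0(0, 5/2) is C_P = L/π = 5/(2*π), achieved by sin(2*π/5·x).
A polynomial bump cannot attain the sharp Poincaré constant (only the first sine eigenfunction does), so the ratio is strictly less than C_P, consistent with ||u||_L² ≤ C_P ||u'||_L².


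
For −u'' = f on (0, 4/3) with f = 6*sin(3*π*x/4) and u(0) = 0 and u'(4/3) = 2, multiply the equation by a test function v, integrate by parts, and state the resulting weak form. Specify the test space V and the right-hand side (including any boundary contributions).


V = {v ∈ H^1(0, 4/3) : v(0) = 0} (test functions vanish at x = 0 where u is specified); weak form: ∫_0^4/3 u'v' dx = ∫_0^4/3 (6*sin(3*π*x/4)) v dx + 2·v(4/3) for all v ∈ V.

Multiply both sides by a test function v and integrate from 0 to 4/3:
  ∫_0^4/3 −u''(x) v(x) dx = ∫_0^4/3 f(x) v(x) dx.
Integrate the LHS by parts once:
  ∫_0^4/3 −u'' v dx = −[u'(x) v(x)]_0^4/3 + ∫_0^4/3 u'(x) v'(x) dx.
Thus ∫_0^4/3 u'(x) v'(x) dx = ∫_0^4/3 f(x) v(x) dx + [u'(x) v(x)]_0^4/3.
Choose V so that boundary terms are either known or forced to vanish.
Mixed BC: u(0) = 0 (Dirichlet) and u'(4/3) = 2 (Neumann). Define V = {v ∈ H^1(0, 4/3) : v(0) = 0}. Then [u' v]_0^4/3 = u'(4/3)·v(4/3) − u'(0)·0 = 2·v(4/3).
Weak formulation: find u (satisfying any essential BC) such that ∫_0^4/3 u'(x) v'(x) dx = ∫_0^4/3 f v dx + 2·v(4/3) for all v ∈ V (Dirichlet at 0 absorbed into V; Neumann datum at x = 4/3 contributes the boundary term).
Substituting f(x) = 6*sin(3*π*x/4), the right-hand side is ∫_0^4/3 (6*sin(3*π*x/4)) v dx + 2·v(4/3).


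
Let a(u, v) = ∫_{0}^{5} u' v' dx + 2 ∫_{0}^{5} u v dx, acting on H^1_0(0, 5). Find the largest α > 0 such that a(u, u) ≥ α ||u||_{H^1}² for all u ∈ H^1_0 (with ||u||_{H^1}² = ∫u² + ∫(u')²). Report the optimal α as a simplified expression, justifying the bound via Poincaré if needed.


α = 1

Coercivity of a(·,·) on H^1_0(0, 5) means a(u, u) ≥ α ||u||_{H^1}² for every u ∈ H^1_0.
The interval has length L = 5, and Poincaré/coercivity depend only on L. Here a(u, u) = ∫(u')² + (2)·∫u².
Here c = 2 ≥ 1, so a(u,u) = ∫(u')² + c∫u² ≥ ∫(u')² + ∫u² = ||u||_{H^1}², i.e. α = 1 works. No larger α is possible: a(u,u) ≥ α||u||_{H^1}² means (1−α)∫(u')² ≥ (α−c)∫u², and for the modes u_n = sin(nπ(x−x₀)/L) (x₀ the left endpoint) one has ∫u_n²/∫(u_n')² = (L/(nπ))² → 0, so a(u_n,u_n)/||u_n||_{H^1}² → 1. Hence the optimal constant is α = 1.
Therefore α = 1.


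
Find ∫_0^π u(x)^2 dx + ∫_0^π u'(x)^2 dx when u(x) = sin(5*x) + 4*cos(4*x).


||u||_{H^1(0,π)}^2 = 1360/9 + 149*π

u'(x) = -16*sin(4*x) + 5*cos(5*x).
Expand u² and (u')² and integrate term by term on (0, π), using: for integers n ≥ 1, ∫_0^π sin²(nx) dx = ∫_0^π cos²(nx) dx = π/2; for n ≠ n', ∫_0^π sin(nx)sin(n'x) dx = ∫_0^π cos(nx)cos(n'x) dx = 0; and by product-to-sum, ∫_0^π sin(nx)cos(n'x) dx = ½∫_0^π [sin((n+n')x) + sin((n−n')x)] dx, which is 0 when n+n' is even and 2n/(n²−n'²) when n+n' is odd (it need not vanish on (0, π)).
  u² squared terms: (4)²·∫cos(4x)² dx = 16·π/2 = 8*π;  (1)²·∫sin(5x)² dx = 1·π/2 = π/2.
  u² cross terms: 2·(4)·(1)·∫cos(4x)·sin(5x) dx = 8·(10/9) = 80/9.
  So ∫_0^π u² dx = 8*π + π/2 + 80/9 = 80/9 + 17*π/2.
  (u')² squared terms: (-16)²·∫sin(4x)² dx = 256·π/2 = 128*π;  (5)²·∫cos(5x)² dx = 25·π/2 = 25*π/2.
  (u')² cross terms: 2·(-16)·(5)·∫sin(4x)·cos(5x) dx = -160·(-8/9) = 1280/9.
  So ∫_0^π (u')² dx = 128*π + 25*π/2 + 1280/9 = 1280/9 + 281*π/2.
||u||_{H^1}^2 = (80/9 + 17*π/2) + (1280/9 + 281*π/2) = 1360/9 + 149*π.


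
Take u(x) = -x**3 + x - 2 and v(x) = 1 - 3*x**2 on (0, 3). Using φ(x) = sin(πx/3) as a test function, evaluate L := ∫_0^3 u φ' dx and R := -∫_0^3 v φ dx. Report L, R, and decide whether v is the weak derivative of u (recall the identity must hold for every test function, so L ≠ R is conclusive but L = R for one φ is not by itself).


LHS = -324/π^3 + 75/π, RHS = -324/π^3 + 75/π. Yes, v = u' weakly.

u(x) = -x**3 + x - 2, classical derivative u'(x) = 1 - 3*x**2.
φ(x) = sin(πx/3), so φ'(x) = π*cos(π*x/3)/3.
Note φ(0) = φ(3) = 0, so the boundary term u·φ vanishes.
LHS = ∫_0^3 u(x) φ'(x) dx = ∫_0^3 (-π*x^3*cos(π*x/3)/3 + π*x*cos(π*x/3)/3 - 2*π*cos(π*x/3)/3) dx. Term by term:
  ∫_0^3 -2*π*cos(π*x/3)/3 dx = 0;  ∫_0^3 -π*x^3*cos(π*x/3)/3 dx = -324/π^3 + 81/π;  ∫_0^3 π*x*cos(π*x/3)/3 dx = -6/π.
Sum: 0 + -324/π^3 + 81/π − 6/π = -324/π^3 + 75/π.
So LHS = -324/π^3 + 75/π.
∫_0^3 v(x) φ(x) dx = ∫_0^3 (-3*x^2*sin(π*x/3) + sin(π*x/3)) dx. Term by term:
  ∫_0^3 -3*x^2*sin(π*x/3) dx = -81/π + 324/π^3;  ∫_0^3 sin(π*x/3) dx = 6/π.
Sum: -81/π + 324/π^3 + 6/π = -75/π + 324/π^3.
So RHS = -∫_0^3 v(x) φ(x) dx = -324/π^3 + 75/π.
LHS = RHS, so the identity holds for this test φ.
Moreover u is smooth here and v(x) = u'(x) = 1 - 3*x**2 pointwise, so the identity holds for every test function. Hence v is the weak derivative of u.


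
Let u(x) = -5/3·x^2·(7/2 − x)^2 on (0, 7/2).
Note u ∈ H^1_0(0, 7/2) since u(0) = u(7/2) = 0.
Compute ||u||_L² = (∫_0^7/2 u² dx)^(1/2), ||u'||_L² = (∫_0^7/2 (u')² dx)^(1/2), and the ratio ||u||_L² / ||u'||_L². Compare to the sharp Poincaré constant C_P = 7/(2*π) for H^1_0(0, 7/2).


||u||_L² / ||u'||_L² = 7*sqrt(3)/12 < C_P = 7/(2*π).

u(x) = -5/3·x^2·(7/2 − x)^2, so u'(x) = 5*x*(-8*x^2 + 42*x - 49)/6.
u(x) = -5/3·x^2·(7/2 − x)^2 vanishes at x = 0 and x = 7/2, so u ∈ H^1_0(0, 7/2). Differentiate via the product rule and integrate the resulting polynomials term by term.
  ∫_0^7/2 u² dx = ∫_0^7/2 (25*x^8/9 - 350*x^7/9 + 1225*x^6/6 - 8575*x^5/18 + 60025*x^4/144) dx. Term by term:
    ∫_0^7/2 25*x^8/9 dx = 1008840175/41472;  ∫_0^7/2 -350*x^7/9 dx = -1008840175/9216;  ∫_0^7/2 1225*x^6/6 dx = 144120025/768;
    ∫_0^7/2 -8575*x^5/18 dx = -1008840175/6912;  ∫_0^7/2 60025*x^4/144 dx = 201768035/4608.
  Sum: 1008840175/41472 − 1008840175/9216 + 144120025/768 − 1008840175/6912 + 201768035/4608 = 28824005/82944.
  ∫_0^7/2 (u')² dx = ∫_0^7/2 (400*x^6/9 - 1400*x^5/3 + 15925*x^4/9 - 8575*x^3/3 + 60025*x^2/36) dx. Term by term:
    ∫_0^7/2 400*x^6/9 dx = 2941225/72;  ∫_0^7/2 -1400*x^5/3 dx = -20588575/144;  ∫_0^7/2 15925*x^4/9 dx = 53530295/288;
    ∫_0^7/2 -8575*x^3/3 dx = -20588575/192;  ∫_0^7/2 60025*x^2/36 dx = 20588575/864.
  Sum: 2941225/72 − 20588575/144 + 53530295/288 − 20588575/192 + 20588575/864 = 588245/1728.
∫_0^7/2 u² dx = 28824005/82944, so ||u||_L² = 2401*sqrt(5)/288.
∫_0^7/2 (u')² dx = 588245/1728, so ||u'||_L² = 343*sqrt(15)/72.
Ratio ||u||_L² / ||u'||_L² = 7*sqrt(3)/12.
Sharp Poincaré constant on H^1_0(0, 7/2) is C_P = L/π = 7/(2*π), achieved by sin(2*π/7·x).
A polynomial bump cannot attain the sharp Poincaré constant (only the first sine eigenfunction does), so the ratio is strictly less than C_P, consistent with ||u||_L² ≤ C_P ||u'||_L².


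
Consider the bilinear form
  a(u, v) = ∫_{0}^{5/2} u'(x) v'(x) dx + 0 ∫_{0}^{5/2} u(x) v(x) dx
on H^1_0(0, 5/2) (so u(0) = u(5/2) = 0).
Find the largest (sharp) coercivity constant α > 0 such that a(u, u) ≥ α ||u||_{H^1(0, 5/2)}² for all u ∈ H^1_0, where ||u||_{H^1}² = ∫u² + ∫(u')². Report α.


α = 4*π^2/(25 + 4*π^2)

Coercivity of a(·,·) on H^1_0(0, 5/2) means a(u, u) ≥ α ||u||_{H^1}² for every u ∈ H^1_0.
The interval has length L = 5/2, and Poincaré/coercivity depend only on L. Here a(u, u) = ∫(u')² + (0)·∫u².
Here c = 0, so a(u,u) = ∫(u')² alone. The condition a(u,u) ≥ α||u||_{H^1}² reads (1−α)∫(u')² ≥ (α−c)∫u². Any admissible α is ≤ 1 (rapidly oscillating u have ∫u²/∫(u')² → 0), and α = 1 would force 0 ≥ (1−c)∫u², impossible since c < 1; so 1−α > 0. By the sharp Poincaré inequality on H^1_0 of an interval of length L, ∫(u')² ≥ (π/L)²∫u² with equality for the first sine mode sin(π(x−x₀)/L) (x₀ the left endpoint), so the inequality holds for all u iff (1−α)(π/L)² ≥ α − c, i.e. α ≤ ((π/L)² + c)/((π/L)² + 1) = (1 + c(L/π)²)/(1 + (L/π)²). (Direct route, valid since c ≤ 0: Poincaré gives c∫u² ≥ c(L/π)²∫(u')², so a(u,u) ≥ (1 + c(L/π)²)∫(u')², while ||u||_{H^1}² ≤ (1 + (L/π)²)∫(u')²; dividing yields the same α.) With (π/L)² = 4*π^2/25 and c = 0, the largest admissible constant is α = ((π/L)² + c)/((π/L)² + 1).
Simplifying, α = 4*π^2/(25 + 4*π^2).


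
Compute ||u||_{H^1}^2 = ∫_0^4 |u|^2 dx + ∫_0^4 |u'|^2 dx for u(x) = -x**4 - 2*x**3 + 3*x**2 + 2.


||u||_{H^1}^2 = 5117648/45

The H^1 norm (squared) on an interval (0, L) is
  ||u||_{H^1}^2 = ∫_0^L u(x)^2 dx + ∫_0^L u'(x)^2 dx.
Compute u'(x) = -4*x**3 - 6*x**2 + 6*x.
Then u(x)^2 = x**8 + 4*x**7 - 2*x**6 - 12*x**5 + 5*x**4 - 8*x**3 + 12*x**2 + 4 and u'(x)^2 = 16*x**6 + 48*x**5 - 12*x**4 - 72*x**3 + 36*x**2.
Integrate each monomial from 0 to 4 using ∫_0^4 c·x^n dx = c·4^(n+1)/(n+1):
  ∫_0^4 u(x)^2 dx = ∫_0^4 (x^8 + 4*x^7 - 2*x^6 - 12*x^5 + 5*x^4 - 8*x^3 + 12*x^2 + 4) dx. Term by term:
    ∫_0^4 x^8 dx = 262144/9;  ∫_0^4 4*x^7 dx = 32768;  ∫_0^4 -2*x^6 dx = -32768/7;
    ∫_0^4 -12*x^5 dx = -8192;  ∫_0^4 5*x^4 dx = 1024;  ∫_0^4 -8*x^3 dx = -512;
    ∫_0^4 12*x^2 dx = 256;  ∫_0^4 4 dx = 16.
  Sum: 262144/9 + 32768 − 32768/7 − 8192 + 1024 − 512 + 256 + 16 = 3137776/63.
  ∫_0^4 u'(x)^2 dx = ∫_0^4 (16*x^6 + 48*x^5 - 12*x^4 - 72*x^3 + 36*x^2) dx. Term by term:
    ∫_0^4 16*x^6 dx = 262144/7;  ∫_0^4 48*x^5 dx = 32768;  ∫_0^4 -12*x^4 dx = -12288/5;
    ∫_0^4 -72*x^3 dx = -4608;  ∫_0^4 36*x^2 dx = 768.
  Sum: 262144/7 + 32768 − 12288/5 − 4608 + 768 = 2237184/35.
Adding: ||u||_{H^1}^2 = 3137776/63 + 2237184/35 = 5117648/45.


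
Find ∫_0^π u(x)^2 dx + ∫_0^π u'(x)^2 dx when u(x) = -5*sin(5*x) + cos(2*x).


||u||_{H^1(0,π)}^2 = -500/21 + 655*π/2

u'(x) = -2*sin(2*x) - 25*cos(5*x).
Expand u² and (u')² and integrate term by term on (0, π), using: for integers n ≥ 1, ∫_0^π sin²(nx) dx = ∫_0^π cos²(nx) dx = π/2; for n ≠ n', ∫_0^π sin(nx)sin(n'x) dx = ∫_0^π cos(nx)cos(n'x) dx = 0; and by product-to-sum, ∫_0^π sin(nx)cos(n'x) dx = ½∫_0^π [sin((n+n')x) + sin((n−n')x)] dx, which is 0 when n+n' is even and 2n/(n²−n'²) when n+n' is odd (it need not vanish on (0, π)).
  u² squared terms: (-5)²·∫sin(5x)² dx = 25·π/2 = 25*π/2;  (1)²·∫cos(2x)² dx = 1·π/2 = π/2.
  u² cross terms: 2·(-5)·(1)·∫sin(5x)·cos(2x) dx = -10·(10/21) = -100/21.
  So ∫_0^π u² dx = 25*π/2 + π/2 − 100/21 = -100/21 + 13*π.
  (u')² squared terms: (-25)²·∫cos(5x)² dx = 625·π/2 = 625*π/2;  (-2)²·∫sin(2x)² dx = 4·π/2 = 2*π.
  (u')² cross terms: 2·(-25)·(-2)·∫cos(5x)·sin(2x) dx = 100·(-4/21) = -400/21.
  So ∫_0^π (u')² dx = 625*π/2 + 2*π − 400/21 = -400/21 + 629*π/2.
||u||_{H^1}^2 = (-100/21 + 13*π) + (-400/21 + 629*π/2) = -500/21 + 655*π/2.


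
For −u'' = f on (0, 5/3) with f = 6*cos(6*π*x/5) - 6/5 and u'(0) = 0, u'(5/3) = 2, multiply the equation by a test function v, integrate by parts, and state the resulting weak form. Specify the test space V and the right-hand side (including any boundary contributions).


V = H^1(0, 5/3) (v unrestricted at boundary; u is determined up to an additive constant); weak form: ∫_0^5/3 u'v' dx = ∫_0^5/3 (6*cos(6*π*x/5) - 6/5) v dx + 2·v(5/3) for all v ∈ V.

Multiply both sides by a test function v and integrate from 0 to 5/3:
  ∫_0^5/3 −u''(x) v(x) dx = ∫_0^5/3 f(x) v(x) dx.
Integrate the LHS by parts once:
  ∫_0^5/3 −u'' v dx = −[u'(x) v(x)]_0^5/3 + ∫_0^5/3 u'(x) v'(x) dx.
Thus ∫_0^5/3 u'(x) v'(x) dx = ∫_0^5/3 f(x) v(x) dx + [u'(x) v(x)]_0^5/3.
Choose V so that boundary terms are either known or forced to vanish.
u has inhomogeneous Neumann u'(0) = 0, u'(5/3) = 2. [u' v]_0^5/3 = (2)·v(5/3) − (0)·v(0) = 2·v(5/3). Take V = H^1(0, 5/3); boundary term becomes part of RHS.
Weak formulation: find u (satisfying any essential BC) such that ∫_0^5/3 u'(x) v'(x) dx = ∫_0^5/3 f v dx + 2·v(5/3) for all v ∈ V (Neumann data are natural BCs: they enter the RHS as boundary terms).
Substituting f(x) = 6*cos(6*π*x/5) - 6/5, the right-hand side is ∫_0^5/3 (6*cos(6*π*x/5) - 6/5) v dx + 2·v(5/3).
Compatibility check (pure Neumann): taking v ≡ 1 ∈ V gives 0 = ∫_0^5/3 f dx + (2) − (0), i.e. ∫_0^5/3 f dx must equal u'(0) − u'(5/3) = -2. Indeed ∫_0^5/3 (6*cos(6*π*x/5) - 6/5) dx = -2, so the data are compatible. The solution is then unique only up to an additive constant (fix it e.g. by requiring ∫_0^5/3 u dx = 0).


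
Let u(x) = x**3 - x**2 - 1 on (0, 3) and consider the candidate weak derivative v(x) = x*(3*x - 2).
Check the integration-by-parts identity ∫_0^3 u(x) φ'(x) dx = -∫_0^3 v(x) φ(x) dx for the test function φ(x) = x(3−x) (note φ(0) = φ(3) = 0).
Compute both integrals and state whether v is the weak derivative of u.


LHS = -459/20, RHS = -459/20. Yes, v = u' weakly.

u(x) = x**3 - x**2 - 1, classical derivative u'(x) = 3*x**2 - 2*x.
φ(x) = x(3−x), so φ'(x) = 3 - 2*x.
Note φ(0) = φ(3) = 0, so the boundary term u·φ vanishes.
LHS = ∫_0^3 u(x) φ'(x) dx = ∫_0^3 (-2*x^4 + 5*x^3 - 3*x^2 + 2*x - 3) dx. Term by term:
  ∫_0^3 -2*x^4 dx = -486/5;  ∫_0^3 5*x^3 dx = 405/4;  ∫_0^3 -3*x^2 dx = -27;
  ∫_0^3 2*x dx = 9;  ∫_0^3 -3 dx = -9.
Sum: -486/5 + 405/4 − 27 + 9 − 9 = -459/20.
So LHS = -459/20.
∫_0^3 v(x) φ(x) dx = ∫_0^3 (-3*x^4 + 11*x^3 - 6*x^2) dx. Term by term:
  ∫_0^3 -3*x^4 dx = -729/5;  ∫_0^3 11*x^3 dx = 891/4;  ∫_0^3 -6*x^2 dx = -54.
Sum: -729/5 + 891/4 − 54 = 459/20.
So RHS = -∫_0^3 v(x) φ(x) dx = -459/20.
LHS = RHS, so the identity holds for this test φ.
Moreover u is smooth here and v(x) = u'(x) = 3*x**2 - 2*x pointwise, so the identity holds for every test function. Hence v is the weak derivative of u.
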